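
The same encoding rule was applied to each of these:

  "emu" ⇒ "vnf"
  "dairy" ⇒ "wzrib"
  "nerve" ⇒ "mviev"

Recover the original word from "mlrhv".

Letters are reflected about the middle of the alphabet (position → 25−position): Atbash.
Reversing it on mlrhv: m↔n, l↔o, r↔i, h↔s, v↔e.

noise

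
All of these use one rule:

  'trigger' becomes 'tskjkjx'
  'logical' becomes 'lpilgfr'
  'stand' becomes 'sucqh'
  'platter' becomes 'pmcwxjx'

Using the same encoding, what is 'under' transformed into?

The shift increases by 1 at each position, starting from +0: 0, 1, 2, ….
On under: u+0=u, n+1=o, d+2=f, e+3=h, r+4=v.

uofhv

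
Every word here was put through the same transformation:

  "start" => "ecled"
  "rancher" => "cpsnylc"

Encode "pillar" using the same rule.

clwwta

The output letters match the input read backwards, each shifted +11: start reversed is trats. The word is reversed, then every letter is shifted forward by 11.
Applying it to pillar: reverse → rallip; then shift: r+11=c, a+11=l, l+11=w, l+11=w, i+11=t, p+11=a.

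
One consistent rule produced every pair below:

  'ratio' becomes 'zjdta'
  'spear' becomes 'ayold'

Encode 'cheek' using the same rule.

kqopw

The shift increases by 1 at each position, starting from +8: 8, 9, 10, ….
On cheek: c+8=k, h+9=q, e+10=o, e+11=p, k+12=w.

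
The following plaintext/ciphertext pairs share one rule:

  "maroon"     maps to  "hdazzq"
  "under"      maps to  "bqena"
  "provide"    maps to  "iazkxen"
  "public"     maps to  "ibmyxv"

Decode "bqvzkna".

m(12)→h(7) and a(0)→d(3) fit y≡9x+3 (mod 26); the inverse of 9 mod 26 is 3. This is an affine cipher: with a=0,…,z=25, each position x becomes (9x+3) mod 26.
Reversing it on bqvzkna: b(1)→3·(1−3)≡20=u; q(16)→3·(16−3)≡13=n; v(21)→3·(21−3)≡2=c; z(25)→3·(25−3)≡14=o; k(10)→3·(10−3)≡21=v; n(13)→3·(13−3)≡4=e; a(0)→3·(0−3)≡17=r (all mod 26).

uncover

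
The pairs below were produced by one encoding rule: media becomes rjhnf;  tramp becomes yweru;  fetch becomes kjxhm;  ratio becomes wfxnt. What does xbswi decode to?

It's a Vigenère-style cipher with numeric key [5,5,4]: position i shifts by key[i mod 3].
Decoding xbswi: x−5=s, b−5=w, s−4=o, w−5=r, i−5=d.

sword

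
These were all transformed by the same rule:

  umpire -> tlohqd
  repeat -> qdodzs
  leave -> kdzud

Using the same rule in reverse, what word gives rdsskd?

Compare letters: u→t is +25, m→l is +25, p→o is +25 — a constant shift. It's a constant shift of +25 (ROT25).
Reversing it on rdsskd: r−25=s, d−25=e, s−25=t, s−25=t, k−25=l, d−25=e.

settle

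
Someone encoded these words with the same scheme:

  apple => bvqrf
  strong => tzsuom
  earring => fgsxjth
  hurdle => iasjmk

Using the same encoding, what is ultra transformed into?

Shifts by position in apple: pos 0: a→b (+1), pos 1: p→v (+6), pos 2: p→q (+1), pos 3: l→r (+6) — repeating every 2. The shifts repeat in a cycle of length 2: positions 0,1,… shift by +1, +6, then the pattern repeats.
For ultra: u+1=v, l+6=r, t+1=u, r+6=x, a+1=b.

vruxb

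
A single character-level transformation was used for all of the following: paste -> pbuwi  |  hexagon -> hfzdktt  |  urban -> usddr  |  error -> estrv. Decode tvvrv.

tutor

The shift increases by 1 at each position, starting from +0: 0, 1, 2, ….
Decoding tvvrv: t−0=t, v−1=u, v−2=t, r−3=o, v−4=r.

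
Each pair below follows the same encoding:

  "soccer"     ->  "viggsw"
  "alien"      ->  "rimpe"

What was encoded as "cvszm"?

The output letters match the input read backwards, each shifted +4: soccer reversed is reccos. Read the word backwards and shift each letter +4.
Decoding cvszm: shift back: c−4=y, v−4=r, s−4=o, z−4=v, m−4=i → yrovi; then reverse → ivory.

ivory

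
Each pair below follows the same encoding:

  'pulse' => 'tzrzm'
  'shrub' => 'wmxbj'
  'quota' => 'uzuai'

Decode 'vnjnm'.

In pulse: p→t is +4, u→z is +5, l→r is +6, s→z is +7 — the shift increases by 1 each position. The shift increases by 1 at each position, starting from +4: 4, 5, 6, ….
Undoing it on vnjnm: v−4=r, n−5=i, j−6=d, n−7=g, m−8=e.

ridge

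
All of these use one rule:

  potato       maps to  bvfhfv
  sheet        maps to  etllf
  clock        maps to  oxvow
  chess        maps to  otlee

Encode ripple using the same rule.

dpbbxl

The shift depends on letter class: consonant p→b is +12, but vowel o→v is +7. Two shifts are in play — +7 for a/e/i/o/u, +12 for every other letter.
For ripple: r(cons)+12=d, i(vowel)+7=p, p(cons)+12=b, p(cons)+12=b, l(cons)+12=x, e(vowel)+7=l.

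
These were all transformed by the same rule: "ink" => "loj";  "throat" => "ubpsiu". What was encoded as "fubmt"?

slate

The output letters match the input read backwards, each shifted +1: ink reversed is kni. Read the word backwards and shift each letter +1.
Decoding fubmt: shift back: f−1=e, u−1=t, b−1=a, m−1=l, t−1=s → etals; then reverse → slate.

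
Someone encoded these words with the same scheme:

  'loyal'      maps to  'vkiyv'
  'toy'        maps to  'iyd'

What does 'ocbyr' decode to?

horse

The output letters match the input read backwards, each shifted +10: loyal reversed is layol. Read the word backwards and shift each letter +10.
Reversing it on ocbyr: shift back: o−10=e, c−10=s, b−10=r, y−10=o, r−10=h → esroh; then reverse → horse.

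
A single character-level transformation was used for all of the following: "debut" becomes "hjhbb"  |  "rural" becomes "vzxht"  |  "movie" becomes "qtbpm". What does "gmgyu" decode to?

charm

Letter i (0-indexed) is shifted by i+4, so successive shifts are 4, 5, 6, ….
Decoding gmgyu: g−4=c, m−5=h, g−6=a, y−7=r, u−8=m.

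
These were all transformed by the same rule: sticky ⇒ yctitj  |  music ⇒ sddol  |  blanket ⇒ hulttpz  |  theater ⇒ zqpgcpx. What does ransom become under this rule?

Shifts by position in sticky: pos 0: s→y (+6), pos 1: t→c (+9), pos 2: i→t (+11), pos 3: c→i (+6), pos 4: k→t (+9), pos 5: y→j (+11) — repeating every 3. The shifts repeat in a cycle of length 3: positions 0,1,… shift by +6, +9, +11, then the pattern repeats.
Applying it to ransom: r+6=x, a+9=j, n+11=y, s+6=y, o+9=x, m+11=x.

xjyyxx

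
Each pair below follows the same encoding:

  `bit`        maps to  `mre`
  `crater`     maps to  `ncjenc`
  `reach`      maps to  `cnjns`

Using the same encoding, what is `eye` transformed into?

The shift depends on letter class: consonant b→m is +11, but vowel i→r is +9. Two shifts are in play — +9 for a/e/i/o/u, +11 for every other letter.
For eye: e(vowel)+9=n, y(cons)+11=j, e(vowel)+9=n.

njn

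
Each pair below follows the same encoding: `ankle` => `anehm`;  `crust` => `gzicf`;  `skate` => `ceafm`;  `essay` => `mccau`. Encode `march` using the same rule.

a(0)→a(0) and n(13)→n(13) fit y≡3x+0 (mod 26); the inverse of 3 mod 26 is 9. This is an affine cipher: with a=0,…,z=25, each position x becomes (3x+0) mod 26.
On march: m(12)→3·12+0≡10=k; a(0)→3·0+0≡0=a; r(17)→3·17+0≡25=z; c(2)→3·2+0≡6=g; h(7)→3·7+0≡21=v (all mod 26).

kazgv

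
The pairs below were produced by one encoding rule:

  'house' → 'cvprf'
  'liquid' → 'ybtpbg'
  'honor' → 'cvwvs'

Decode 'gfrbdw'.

design

h(7)→c(2) and o(14)→v(21) fit y≡25x+9 (mod 26); the inverse of 25 mod 26 is 25. Each letter's alphabet position (a=0..z=25) is mapped through 25·x+9 mod 26 — an affine cipher.
Reversing it on gfrbdw: g(6)→25·(6−9)≡3=d; f(5)→25·(5−9)≡4=e; r(17)→25·(17−9)≡18=s; b(1)→25·(1−9)≡8=i; d(3)→25·(3−9)≡6=g; w(22)→25·(22−9)≡13=n (all mod 26).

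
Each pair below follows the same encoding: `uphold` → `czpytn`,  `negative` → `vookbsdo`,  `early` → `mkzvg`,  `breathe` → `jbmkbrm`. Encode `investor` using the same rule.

qxdoadwb

Shifts by position in uphold: pos 0: u→c (+8), pos 1: p→z (+10), pos 2: h→p (+8), pos 3: o→y (+10) — repeating every 2. A repeating key of period 2 is used — shifts +8, +10 over and over.
For investor: i+8=q, n+10=x, v+8=d, e+10=o, s+8=a, t+10=d, o+8=w, r+10=b.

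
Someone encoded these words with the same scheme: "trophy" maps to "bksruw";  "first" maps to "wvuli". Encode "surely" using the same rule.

The output letters match the input read backwards, each shifted +3: trophy reversed is yhport. The word is reversed, then every letter is shifted forward by 3.
Applying it to surely: reverse → ylerus; then shift: y+3=b, l+3=o, e+3=h, r+3=u, u+3=x, s+3=v.

bohuxv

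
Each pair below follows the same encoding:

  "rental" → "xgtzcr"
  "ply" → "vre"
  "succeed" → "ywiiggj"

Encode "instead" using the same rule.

The shift depends on letter class: consonant r→x is +6, but vowel e→g is +2. Two shifts are in play — +2 for a/e/i/o/u, +6 for every other letter.
On instead: i(vowel)+2=k, n(cons)+6=t, s(cons)+6=y, t(cons)+6=z, e(vowel)+2=g, a(vowel)+2=c, d(cons)+6=j.

ktyzgcj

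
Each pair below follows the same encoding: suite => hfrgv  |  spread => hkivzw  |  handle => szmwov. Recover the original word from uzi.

Each pair mirrors across the alphabet (s↔h, u↔f, i↔r): positions sum to 25. Each letter is replaced by its mirror in the alphabet: a↔z, b↔y, c↔x, and so on (the Atbash cipher).
Reversing it on uzi: u↔f, z↔a, i↔r.

far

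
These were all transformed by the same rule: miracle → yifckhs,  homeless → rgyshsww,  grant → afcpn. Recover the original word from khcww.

class

m(12)→y(24) and i(8)→i(8) fit y≡17x+2 (mod 26); the inverse of 17 mod 26 is 23. This is an affine cipher: with a=0,…,z=25, each position x becomes (17x+2) mod 26.
Reversing it on khcww: k(10)→23·(10−2)≡2=c; h(7)→23·(7−2)≡11=l; c(2)→23·(2−2)≡0=a; w(22)→23·(22−2)≡18=s; w(22)→23·(22−2)≡18=s (all mod 26).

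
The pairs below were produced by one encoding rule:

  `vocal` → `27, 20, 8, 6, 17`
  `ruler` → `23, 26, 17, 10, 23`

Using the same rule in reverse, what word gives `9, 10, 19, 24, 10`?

v is letter #22 and maps to 27: an offset of 5. The number is (letter's place in the alphabet, a=1) + 5.
Reversing it on 9, 10, 19, 24, 10: 9→(9−5)÷1=4=d, 10→(10−5)÷1=5=e, 19→(19−5)÷1=14=n, 24→(24−5)÷1=19=s, 10→(10−5)÷1=5=e.

dense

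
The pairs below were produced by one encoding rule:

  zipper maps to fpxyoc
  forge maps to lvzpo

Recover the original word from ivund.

In zipper: z→f is +6, i→p is +7, p→x is +8, p→y is +9 — the shift increases by 1 each position. The shift increases by 1 at each position, starting from +6: 6, 7, 8, ….
Undoing it on ivund: i−6=c, v−7=o, u−8=m, n−9=e, d−10=t.

comet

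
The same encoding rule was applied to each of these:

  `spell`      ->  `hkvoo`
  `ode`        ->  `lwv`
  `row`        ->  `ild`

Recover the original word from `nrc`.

mix

Each pair mirrors across the alphabet (s↔h, p↔k, e↔v): positions sum to 25. Each letter is replaced by its mirror in the alphabet: a↔z, b↔y, c↔x, and so on (the Atbash cipher).
Decoding nrc: n↔m, r↔i, c↔x.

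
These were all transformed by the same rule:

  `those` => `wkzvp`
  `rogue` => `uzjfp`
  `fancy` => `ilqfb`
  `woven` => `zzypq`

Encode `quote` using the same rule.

tfzwp

The shift depends on letter class: consonant t→w is +3, but vowel o→z is +11. Vowels shift forward by 11 and consonants shift forward by 3.
On quote: q(cons)+3=t, u(vowel)+11=f, o(vowel)+11=z, t(cons)+3=w, e(vowel)+11=p.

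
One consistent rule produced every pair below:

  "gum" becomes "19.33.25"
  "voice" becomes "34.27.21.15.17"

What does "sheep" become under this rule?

31.20.17.17.28

Letters become their 1-based position plus 12 (so a→13, b→14, …).
On sheep: s=19→31, h=8→20, e=5→17, e=5→17, p=16→28.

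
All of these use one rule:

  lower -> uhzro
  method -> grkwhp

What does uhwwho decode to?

letter

The output letters match the input read backwards, each shifted +3: lower reversed is rewol. Read the word backwards and shift each letter +3.
Reversing it on uhwwho: shift back: u−3=r, h−3=e, w−3=t, w−3=t, h−3=e, o−3=l → rettel; then reverse → letter.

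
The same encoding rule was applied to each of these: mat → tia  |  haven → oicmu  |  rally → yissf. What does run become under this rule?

ycu

Two shifts are in play — +8 for a/e/i/o/u, +7 for every other letter.
Applying it to run: r(cons)+7=y, u(vowel)+8=c, n(cons)+7=u.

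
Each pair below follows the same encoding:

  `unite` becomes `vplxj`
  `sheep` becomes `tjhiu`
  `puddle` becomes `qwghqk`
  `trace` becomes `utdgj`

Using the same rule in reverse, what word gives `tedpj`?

scale

Letter i (0-indexed) is shifted by i+1, so successive shifts are 1, 2, 3, ….
Decoding tedpj: t−1=s, e−2=c, d−3=a, p−4=l, j−5=e.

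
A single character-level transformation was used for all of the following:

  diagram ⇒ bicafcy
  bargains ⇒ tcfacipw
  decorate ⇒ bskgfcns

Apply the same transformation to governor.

d(3)→b(1) and i(8)→i(8) fit y≡17x+2 (mod 26); the inverse of 17 mod 26 is 23. This is an affine cipher: with a=0,…,z=25, each position x becomes (17x+2) mod 26.
For governor: g(6)→17·6+2≡0=a; o(14)→17·14+2≡6=g; v(21)→17·21+2≡21=v; e(4)→17·4+2≡18=s; r(17)→17·17+2≡5=f; n(13)→17·13+2≡15=p; o(14)→17·14+2≡6=g; r(17)→17·17+2≡5=f (all mod 26).

agvsfpgf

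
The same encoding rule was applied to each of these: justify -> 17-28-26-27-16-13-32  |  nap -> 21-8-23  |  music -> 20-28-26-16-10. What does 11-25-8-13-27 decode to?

j is letter #10 and maps to 17: an offset of 7. Letters become their 1-based position plus 7 (so a→8, b→9, …).
Decoding 11-25-8-13-27: 11→(11−7)÷1=4=d, 25→(25−7)÷1=18=r, 8→(8−7)÷1=1=a, 13→(13−7)÷1=6=f, 27→(27−7)÷1=20=t.

draft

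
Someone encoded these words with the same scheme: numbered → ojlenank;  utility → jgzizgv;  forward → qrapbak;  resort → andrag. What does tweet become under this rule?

gpnng

n(13)→o(14) and u(20)→j(9) fit y≡3x+1 (mod 26); the inverse of 3 mod 26 is 9. Treating letters as 0–25, the rule is x ↦ 3x + 1 (mod 26).
On tweet: t(19)→3·19+1≡6=g; w(22)→3·22+1≡15=p; e(4)→3·4+1≡13=n; e(4)→3·4+1≡13=n; t(19)→3·19+1≡6=g (all mod 26).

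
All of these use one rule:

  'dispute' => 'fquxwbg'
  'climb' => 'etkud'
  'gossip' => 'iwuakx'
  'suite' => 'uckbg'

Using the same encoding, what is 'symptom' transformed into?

ugoxvwo

Shifts by position in dispute: pos 0: d→f (+2), pos 1: i→q (+8), pos 2: s→u (+2), pos 3: p→x (+8) — repeating every 2. The shifts repeat in a cycle of length 2: positions 0,1,… shift by +2, +8, then the pattern repeats.
On symptom: s+2=u, y+8=g, m+2=o, p+8=x, t+2=v, o+8=w, m+2=o.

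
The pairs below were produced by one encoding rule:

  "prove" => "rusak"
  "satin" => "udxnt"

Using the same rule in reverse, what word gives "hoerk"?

flame

In prove: p→r is +2, r→u is +3, o→s is +4, v→a is +5 — the shift increases by 1 each position. Each letter shifts forward by (position + 2), i.e. 2, 3, 4, … — the shift grows by one for each successive letter.
Reversing it on hoerk: h−2=f, o−3=l, e−4=a, r−5=m, k−6=e.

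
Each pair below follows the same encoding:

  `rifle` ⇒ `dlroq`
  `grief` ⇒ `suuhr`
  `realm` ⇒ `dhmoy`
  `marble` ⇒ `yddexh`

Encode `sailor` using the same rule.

eduoau

Shifts by position in rifle: pos 0: r→d (+12), pos 1: i→l (+3), pos 2: f→r (+12), pos 3: l→o (+3) — repeating every 2. It's a Vigenère-style cipher with numeric key [12,3]: position i shifts by key[i mod 2].
On sailor: s+12=e, a+3=d, i+12=u, l+3=o, o+12=a, r+3=u.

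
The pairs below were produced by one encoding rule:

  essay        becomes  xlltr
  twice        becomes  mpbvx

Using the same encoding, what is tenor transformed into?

Compare letters: e→x is +19, s→l is +19, s→l is +19 — a constant shift. It's a constant shift of +19 (ROT19).
On tenor: t+19=m, e+19=x, n+19=g, o+19=h, r+19=k.

mxghk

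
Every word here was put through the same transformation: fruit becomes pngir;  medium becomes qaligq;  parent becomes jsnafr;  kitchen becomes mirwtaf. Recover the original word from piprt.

f(5)→p(15) and r(17)→n(13) fit y≡15x+18 (mod 26); the inverse of 15 mod 26 is 7. This is an affine cipher: with a=0,…,z=25, each position x becomes (15x+18) mod 26.
Undoing it on piprt: p(15)→7·(15−18)≡5=f; i(8)→7·(8−18)≡8=i; p(15)→7·(15−18)≡5=f; r(17)→7·(17−18)≡19=t; t(19)→7·(19−18)≡7=h (all mod 26).

fifth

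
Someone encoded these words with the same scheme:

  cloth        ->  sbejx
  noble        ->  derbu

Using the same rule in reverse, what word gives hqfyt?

Compare letters: c→s is +16, l→b is +16, o→e is +16 — a constant shift. Each letter is shifted forward by 16 in the alphabet (a Caesar shift of +16).
Reversing it on hqfyt: h−16=r, q−16=a, f−16=p, y−16=i, t−16=d.

rapid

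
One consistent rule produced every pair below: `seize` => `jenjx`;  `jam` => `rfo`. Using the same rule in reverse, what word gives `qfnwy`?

The word is reversed, then every letter is shifted forward by 5.
Decoding qfnwy: shift back: q−5=l, f−5=a, n−5=i, w−5=r, y−5=t → lairt; then reverse → trial.

trial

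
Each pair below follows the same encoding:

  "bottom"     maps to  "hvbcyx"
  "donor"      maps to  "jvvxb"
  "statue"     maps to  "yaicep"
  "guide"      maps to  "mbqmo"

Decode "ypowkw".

In bottom: b→h is +6, o→v is +7, t→b is +8, t→c is +9 — the shift increases by 1 each position. The shift increases by 1 at each position, starting from +6: 6, 7, 8, ….
Decoding ypowkw: y−6=s, p−7=i, o−8=g, w−9=n, k−10=a, w−11=l.

signal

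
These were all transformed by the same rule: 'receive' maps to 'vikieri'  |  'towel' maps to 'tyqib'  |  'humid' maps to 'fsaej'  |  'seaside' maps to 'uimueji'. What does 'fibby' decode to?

hello

r(17)→v(21) and e(4)→i(8) fit y≡25x+12 (mod 26); the inverse of 25 mod 26 is 25. Each letter's alphabet position (a=0..z=25) is mapped through 25·x+12 mod 26 — an affine cipher.
Decoding fibby: f(5)→25·(5−12)≡7=h; i(8)→25·(8−12)≡4=e; b(1)→25·(1−12)≡11=l; b(1)→25·(1−12)≡11=l; y(24)→25·(24−12)≡14=o (all mod 26).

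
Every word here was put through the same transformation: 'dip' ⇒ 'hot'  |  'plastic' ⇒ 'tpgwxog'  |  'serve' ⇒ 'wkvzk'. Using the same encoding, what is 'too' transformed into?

The shift depends on letter class: consonant d→h is +4, but vowel i→o is +6. The rule splits by letter class: vowels +6, consonants +4.
On too: t(cons)+4=x, o(vowel)+6=u, o(vowel)+6=u.

xuu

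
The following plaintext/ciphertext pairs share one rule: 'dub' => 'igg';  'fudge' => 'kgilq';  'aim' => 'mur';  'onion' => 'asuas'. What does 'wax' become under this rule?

bmc

The shift depends on letter class: consonant d→i is +5, but vowel u→g is +12. Vowels shift forward by 12 and consonants shift forward by 5.
Applying it to wax: w(cons)+5=b, a(vowel)+12=m, x(cons)+5=c.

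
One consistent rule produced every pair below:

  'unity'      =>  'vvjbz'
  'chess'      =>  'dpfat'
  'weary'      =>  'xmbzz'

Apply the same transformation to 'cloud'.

dtpce

Shifts by position in unity: pos 0: u→v (+1), pos 1: n→v (+8), pos 2: i→j (+1), pos 3: t→b (+8) — repeating every 2. The shifts repeat in a cycle of length 2: positions 0,1,… shift by +1, +8, then the pattern repeats.
Applying it to cloud: c+1=d, l+8=t, o+1=p, u+8=c, d+1=e.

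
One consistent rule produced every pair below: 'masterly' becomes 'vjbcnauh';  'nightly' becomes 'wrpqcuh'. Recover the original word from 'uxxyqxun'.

loophole

Every letter moves 9 places later in the alphabet, wrapping around z→a.
Decoding uxxyqxun: u−9=l, x−9=o, x−9=o, y−9=p, q−9=h, x−9=o, u−9=l, n−9=e.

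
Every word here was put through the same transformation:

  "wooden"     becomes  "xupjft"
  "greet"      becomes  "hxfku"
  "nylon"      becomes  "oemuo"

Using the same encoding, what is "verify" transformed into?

Shifts by position in wooden: pos 0: w→x (+1), pos 1: o→u (+6), pos 2: o→p (+1), pos 3: d→j (+6) — repeating every 2. A repeating key of period 2 is used — shifts +1, +6 over and over.
On verify: v+1=w, e+6=k, r+1=s, i+6=o, f+1=g, y+6=e.

wksoge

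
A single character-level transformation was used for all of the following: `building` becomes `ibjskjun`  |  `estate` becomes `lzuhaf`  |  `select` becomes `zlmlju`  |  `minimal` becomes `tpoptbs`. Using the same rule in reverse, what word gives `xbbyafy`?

quarter

Shifts by position in building: pos 0: b→i (+7), pos 1: u→b (+7), pos 2: i→j (+1), pos 3: l→s (+7), pos 4: d→k (+7), pos 5: i→j (+1) — repeating every 3. A repeating key of period 3 is used — shifts +7, +7, +1 over and over.
Undoing it on xbbyafy: x−7=q, b−7=u, b−1=a, y−7=r, a−7=t, f−1=e, y−7=r.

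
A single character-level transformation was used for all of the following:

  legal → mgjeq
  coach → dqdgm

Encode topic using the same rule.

uqsmh

In legal: l→m is +1, e→g is +2, g→j is +3, a→e is +4 — the shift increases by 1 each position. The shift increases by 1 at each position, starting from +1: 1, 2, 3, ….
Applying it to topic: t+1=u, o+2=q, p+3=s, i+4=m, c+5=h.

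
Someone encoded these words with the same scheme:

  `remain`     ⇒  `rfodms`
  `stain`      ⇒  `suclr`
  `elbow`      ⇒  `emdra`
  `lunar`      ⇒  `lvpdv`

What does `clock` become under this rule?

cmqfo

In remain: r→r is +0, e→f is +1, m→o is +2, a→d is +3 — the shift increases by 1 each position. Letter i (0-indexed) is shifted by i+0, so successive shifts are 0, 1, 2, ….
On clock: c+0=c, l+1=m, o+2=q, c+3=f, k+4=o.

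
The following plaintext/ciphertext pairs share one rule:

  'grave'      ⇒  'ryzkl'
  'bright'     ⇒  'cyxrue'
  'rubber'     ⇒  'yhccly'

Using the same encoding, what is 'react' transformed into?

ylzfe

g(6)→r(17) and r(17)→y(24) fit y≡3x+25 (mod 26); the inverse of 3 mod 26 is 9. This is an affine cipher: with a=0,…,z=25, each position x becomes (3x+25) mod 26.
On react: r(17)→3·17+25≡24=y; e(4)→3·4+25≡11=l; a(0)→3·0+25≡25=z; c(2)→3·2+25≡5=f; t(19)→3·19+25≡4=e (all mod 26).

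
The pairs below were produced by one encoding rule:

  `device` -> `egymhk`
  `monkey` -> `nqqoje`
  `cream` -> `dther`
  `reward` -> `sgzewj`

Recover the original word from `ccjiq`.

Letter i (0-indexed) is shifted by i+1, so successive shifts are 1, 2, 3, ….
Undoing it on ccjiq: c−1=b, c−2=a, j−3=g, i−4=e, q−5=l.

bagel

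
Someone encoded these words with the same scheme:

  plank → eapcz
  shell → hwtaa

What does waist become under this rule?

lpxhi

Compare letters: p→e is +15, l→a is +15, a→p is +15 — a constant shift. Every letter moves 15 places later in the alphabet, wrapping around z→a.
For waist: w+15=l, a+15=p, i+15=x, s+15=h, t+15=i.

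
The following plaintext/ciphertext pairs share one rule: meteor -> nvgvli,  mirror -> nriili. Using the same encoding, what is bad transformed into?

yzw

Letters are reflected about the middle of the alphabet (position → 25−position): Atbash.
For bad: b↔y, a↔z, d↔w.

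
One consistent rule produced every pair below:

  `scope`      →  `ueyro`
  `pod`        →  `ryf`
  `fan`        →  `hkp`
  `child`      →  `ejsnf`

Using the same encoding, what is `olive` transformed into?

The shift depends on letter class: consonant s→u is +2, but vowel o→y is +10. Two shifts are in play — +10 for a/e/i/o/u, +2 for every other letter.
On olive: o(vowel)+10=y, l(cons)+2=n, i(vowel)+10=s, v(cons)+2=x, e(vowel)+10=o.

ynsxo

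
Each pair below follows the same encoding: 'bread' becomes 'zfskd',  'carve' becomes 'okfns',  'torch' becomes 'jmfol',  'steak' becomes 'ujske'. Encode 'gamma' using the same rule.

b(1)→z(25) and r(17)→f(5) fit y≡15x+10 (mod 26); the inverse of 15 mod 26 is 7. Each letter's alphabet position (a=0..z=25) is mapped through 15·x+10 mod 26 — an affine cipher.
For gamma: g(6)→15·6+10≡22=w; a(0)→15·0+10≡10=k; m(12)→15·12+10≡8=i; m(12)→15·12+10≡8=i; a(0)→15·0+10≡10=k (all mod 26).

wkiik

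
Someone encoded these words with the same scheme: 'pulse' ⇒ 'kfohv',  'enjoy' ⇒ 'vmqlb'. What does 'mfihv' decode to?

nurse

Each pair mirrors across the alphabet (p↔k, u↔f, l↔o): positions sum to 25. This is the alphabet-reversal cipher (Atbash): a becomes z, b becomes y, etc.
Decoding mfihv: m↔n, f↔u, i↔r, h↔s, v↔e.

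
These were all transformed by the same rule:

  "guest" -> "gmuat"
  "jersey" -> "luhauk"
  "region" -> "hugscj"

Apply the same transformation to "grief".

ghsun

g(6)→g(6) and u(20)→m(12) fit y≡19x+22 (mod 26); the inverse of 19 mod 26 is 11. Each letter's alphabet position (a=0..z=25) is mapped through 19·x+22 mod 26 — an affine cipher.
For grief: g(6)→19·6+22≡6=g; r(17)→19·17+22≡7=h; i(8)→19·8+22≡18=s; e(4)→19·4+22≡20=u; f(5)→19·5+22≡13=n (all mod 26).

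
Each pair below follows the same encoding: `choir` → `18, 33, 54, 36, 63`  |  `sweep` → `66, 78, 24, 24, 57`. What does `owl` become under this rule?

54, 78, 45

With a=1..z=26, the number is 3·pos + 9.
Applying it to owl: o=15→54, w=23→78, l=12→45.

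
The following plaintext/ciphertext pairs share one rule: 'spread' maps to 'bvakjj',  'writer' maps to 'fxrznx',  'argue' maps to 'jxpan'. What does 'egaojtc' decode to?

variant

Shifts by position in spread: pos 0: s→b (+9), pos 1: p→v (+6), pos 2: r→a (+9), pos 3: e→k (+6) — repeating every 2. It's a Vigenère-style cipher with numeric key [9,6]: position i shifts by key[i mod 2].
Decoding egaojtc: e−9=v, g−6=a, a−9=r, o−6=i, j−9=a, t−6=n, c−9=t.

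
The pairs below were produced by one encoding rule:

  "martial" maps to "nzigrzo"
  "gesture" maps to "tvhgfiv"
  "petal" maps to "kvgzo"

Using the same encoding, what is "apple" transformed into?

zkkov

Each pair mirrors across the alphabet (m↔n, a↔z, r↔i): positions sum to 25. This is the alphabet-reversal cipher (Atbash): a becomes z, b becomes y, etc.
For apple: a↔z, p↔k, p↔k, l↔o, e↔v.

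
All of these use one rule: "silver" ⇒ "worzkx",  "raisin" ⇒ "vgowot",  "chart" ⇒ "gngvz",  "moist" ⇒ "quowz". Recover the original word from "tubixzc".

Shifts by position in silver: pos 0: s→w (+4), pos 1: i→o (+6), pos 2: l→r (+6), pos 3: v→z (+4), pos 4: e→k (+6), pos 5: r→x (+6) — repeating every 3. The shifts repeat in a cycle of length 3: positions 0,1,… shift by +4, +6, +6, then the pattern repeats.
Decoding tubixzc: t−4=p, u−6=o, b−6=v, i−4=e, x−6=r, z−6=t, c−4=y.

poverty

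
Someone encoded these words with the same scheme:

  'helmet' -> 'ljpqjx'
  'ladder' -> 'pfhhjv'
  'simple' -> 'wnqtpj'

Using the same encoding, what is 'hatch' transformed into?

lfxgl

The shift depends on letter class: consonant h→l is +4, but vowel e→j is +5. Vowels shift forward by 5 and consonants shift forward by 4.
On hatch: h(cons)+4=l, a(vowel)+5=f, t(cons)+4=x, c(cons)+4=g, h(cons)+4=l.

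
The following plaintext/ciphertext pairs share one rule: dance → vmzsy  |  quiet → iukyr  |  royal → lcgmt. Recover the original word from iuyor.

d(3)→v(21) and a(0)→m(12) fit y≡3x+12 (mod 26); the inverse of 3 mod 26 is 9. Each letter's alphabet position (a=0..z=25) is mapped through 3·x+12 mod 26 — an affine cipher.
Decoding iuyor: i(8)→9·(8−12)≡16=q; u(20)→9·(20−12)≡20=u; y(24)→9·(24−12)≡4=e; o(14)→9·(14−12)≡18=s; r(17)→9·(17−12)≡19=t (all mod 26).

quest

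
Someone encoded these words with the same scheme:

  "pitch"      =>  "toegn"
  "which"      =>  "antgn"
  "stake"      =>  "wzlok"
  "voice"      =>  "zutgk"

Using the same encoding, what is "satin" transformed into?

Shifts by position in pitch: pos 0: p→t (+4), pos 1: i→o (+6), pos 2: t→e (+11), pos 3: c→g (+4), pos 4: h→n (+6) — repeating every 3. A repeating key of period 3 is used — shifts +4, +6, +11 over and over.
For satin: s+4=w, a+6=g, t+11=e, i+4=m, n+6=t.

wgemt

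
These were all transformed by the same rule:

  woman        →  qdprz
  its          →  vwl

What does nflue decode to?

brick

The output letters match the input read backwards, each shifted +3: woman reversed is namow. Two steps: reverse the string, then apply a Caesar shift of +3.
Reversing it on nflue: shift back: n−3=k, f−3=c, l−3=i, u−3=r, e−3=b → kcirb; then reverse → brick.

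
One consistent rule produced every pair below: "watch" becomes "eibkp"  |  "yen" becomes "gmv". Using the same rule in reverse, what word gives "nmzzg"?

ferry

Every letter moves 8 places later in the alphabet, wrapping around z→a.
Undoing it on nmzzg: n−8=f, m−8=e, z−8=r, z−8=r, g−8=y.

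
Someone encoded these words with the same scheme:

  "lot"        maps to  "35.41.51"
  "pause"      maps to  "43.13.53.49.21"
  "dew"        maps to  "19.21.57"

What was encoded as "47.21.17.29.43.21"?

recipe

l(#12)→35 and o(#15)→41: differences scale by 2, so n = 2·pos + 11. Each letter becomes 2×(its alphabet position, a=1..z=26) + 11.
Reversing it on 47.21.17.29.43.21: 47→(47−11)÷2=18=r, 21→(21−11)÷2=5=e, 17→(17−11)÷2=3=c, 29→(29−11)÷2=9=i, 43→(43−11)÷2=16=p, 21→(21−11)÷2=5=e.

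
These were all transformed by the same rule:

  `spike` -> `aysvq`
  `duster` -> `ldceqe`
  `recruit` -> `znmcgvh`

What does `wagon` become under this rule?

In spike: s→a is +8, p→y is +9, i→s is +10, k→v is +11 — the shift increases by 1 each position. The shift increases by 1 at each position, starting from +8: 8, 9, 10, ….
For wagon: w+8=e, a+9=j, g+10=q, o+11=z, n+12=z.

ejqzz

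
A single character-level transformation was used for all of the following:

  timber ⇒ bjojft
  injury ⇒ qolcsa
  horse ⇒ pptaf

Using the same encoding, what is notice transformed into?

vpvqdg

It's a Vigenère-style cipher with numeric key [8,1,2]: position i shifts by key[i mod 3].
Applying it to notice: n+8=v, o+1=p, t+2=v, i+8=q, c+1=d, e+2=g.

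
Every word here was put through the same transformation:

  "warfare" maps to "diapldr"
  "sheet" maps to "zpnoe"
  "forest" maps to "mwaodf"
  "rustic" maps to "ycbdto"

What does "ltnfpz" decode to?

eleven

Letter i (0-indexed) is shifted by i+7, so successive shifts are 7, 8, 9, ….
Reversing it on ltnfpz: l−7=e, t−8=l, n−9=e, f−10=v, p−11=e, z−12=n.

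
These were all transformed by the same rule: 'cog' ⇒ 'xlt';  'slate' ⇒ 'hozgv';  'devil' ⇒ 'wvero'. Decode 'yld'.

Letters are reflected about the middle of the alphabet (position → 25−position): Atbash.
Reversing it on yld: y↔b, l↔o, d↔w.

bow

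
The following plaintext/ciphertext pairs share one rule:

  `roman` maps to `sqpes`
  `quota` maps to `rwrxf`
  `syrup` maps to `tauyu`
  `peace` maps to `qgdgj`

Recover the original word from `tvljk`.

In roman: r→s is +1, o→q is +2, m→p is +3, a→e is +4 — the shift increases by 1 each position. Each letter shifts forward by (position + 1), i.e. 1, 2, 3, … — the shift grows by one for each successive letter.
Reversing it on tvljk: t−1=s, v−2=t, l−3=i, j−4=f, k−5=f.

stiff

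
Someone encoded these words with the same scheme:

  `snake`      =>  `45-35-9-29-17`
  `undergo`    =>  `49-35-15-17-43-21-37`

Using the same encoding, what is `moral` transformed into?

33-37-43-9-31

s(#19)→45 and n(#14)→35: differences scale by 2, so n = 2·pos + 7. With a=1..z=26, the number is 2·pos + 7.
On moral: m=13→33, o=15→37, r=18→43, a=1→9, l=12→31.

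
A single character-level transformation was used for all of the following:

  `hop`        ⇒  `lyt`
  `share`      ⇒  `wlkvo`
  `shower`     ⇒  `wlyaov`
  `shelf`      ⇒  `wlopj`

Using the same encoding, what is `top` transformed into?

Two shifts are in play — +10 for a/e/i/o/u, +4 for every other letter.
On top: t(cons)+4=x, o(vowel)+10=y, p(cons)+4=t.

xyt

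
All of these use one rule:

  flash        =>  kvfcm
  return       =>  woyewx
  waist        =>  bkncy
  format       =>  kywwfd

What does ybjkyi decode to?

treaty

A repeating key of period 2 is used — shifts +5, +10 over and over.
Decoding ybjkyi: y−5=t, b−10=r, j−5=e, k−10=a, y−5=t, i−10=y.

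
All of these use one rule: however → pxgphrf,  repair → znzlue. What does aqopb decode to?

sheep

In however: h→p is +8, o→x is +9, w→g is +10, e→p is +11 — the shift increases by 1 each position. Each letter shifts forward by (position + 8), i.e. 8, 9, 10, … — the shift grows by one for each successive letter.
Reversing it on aqopb: a−8=s, q−9=h, o−10=e, p−11=e, b−12=p.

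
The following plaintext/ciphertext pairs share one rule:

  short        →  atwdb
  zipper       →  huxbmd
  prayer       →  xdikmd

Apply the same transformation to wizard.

euhmzp

Shifts by position in short: pos 0: s→a (+8), pos 1: h→t (+12), pos 2: o→w (+8), pos 3: r→d (+12) — repeating every 2. A repeating key of period 2 is used — shifts +8, +12 over and over.
On wizard: w+8=e, i+12=u, z+8=h, a+12=m, r+8=z, d+12=p.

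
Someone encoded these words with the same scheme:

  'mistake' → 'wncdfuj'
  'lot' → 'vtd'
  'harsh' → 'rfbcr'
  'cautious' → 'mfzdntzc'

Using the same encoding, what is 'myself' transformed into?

wicjvp

The shift depends on letter class: consonant m→w is +10, but vowel i→n is +5. Vowels shift forward by 5 and consonants shift forward by 10.
Applying it to myself: m(cons)+10=w, y(cons)+10=i, s(cons)+10=c, e(vowel)+5=j, l(cons)+10=v, f(cons)+10=p.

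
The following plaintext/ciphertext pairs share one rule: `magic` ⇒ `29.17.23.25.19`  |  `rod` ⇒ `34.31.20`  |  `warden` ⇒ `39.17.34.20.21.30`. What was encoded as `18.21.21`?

bee

Each letter is replaced by its alphabet position (a=1..z=26) + 16.
Reversing it on 18.21.21: 18→(18−16)÷1=2=b, 21→(21−16)÷1=5=e, 21→(21−16)÷1=5=e.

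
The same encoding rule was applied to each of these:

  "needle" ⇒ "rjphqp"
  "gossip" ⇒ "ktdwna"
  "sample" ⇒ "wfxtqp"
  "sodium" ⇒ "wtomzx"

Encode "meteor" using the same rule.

qjeitc

Shifts by position in needle: pos 0: n→r (+4), pos 1: e→j (+5), pos 2: e→p (+11), pos 3: d→h (+4), pos 4: l→q (+5), pos 5: e→p (+11) — repeating every 3. It's a Vigenère-style cipher with numeric key [4,5,11]: position i shifts by key[i mod 3].
Applying it to meteor: m+4=q, e+5=j, t+11=e, e+4=i, o+5=t, r+11=c.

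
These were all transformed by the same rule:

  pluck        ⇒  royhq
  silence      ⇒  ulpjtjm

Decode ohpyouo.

In pluck: p→r is +2, l→o is +3, u→y is +4, c→h is +5 — the shift increases by 1 each position. Each letter shifts forward by (position + 2), i.e. 2, 3, 4, … — the shift grows by one for each successive letter.
Decoding ohpyouo: o−2=m, h−3=e, p−4=l, y−5=t, o−6=i, u−7=n, o−8=g.

melting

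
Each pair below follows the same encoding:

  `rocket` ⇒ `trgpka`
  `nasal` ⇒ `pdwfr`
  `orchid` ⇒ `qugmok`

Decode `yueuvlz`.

wrapper

In rocket: r→t is +2, o→r is +3, c→g is +4, k→p is +5 — the shift increases by 1 each position. Letter i (0-indexed) is shifted by i+2, so successive shifts are 2, 3, 4, ….
Undoing it on yueuvlz: y−2=w, u−3=r, e−4=a, u−5=p, v−6=p, l−7=e, z−8=r.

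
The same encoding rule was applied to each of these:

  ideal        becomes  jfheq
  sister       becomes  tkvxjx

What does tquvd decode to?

In ideal: i→j is +1, d→f is +2, e→h is +3, a→e is +4 — the shift increases by 1 each position. The shift increases by 1 at each position, starting from +1: 1, 2, 3, ….
Reversing it on tquvd: t−1=s, q−2=o, u−3=r, v−4=r, d−5=y.

sorry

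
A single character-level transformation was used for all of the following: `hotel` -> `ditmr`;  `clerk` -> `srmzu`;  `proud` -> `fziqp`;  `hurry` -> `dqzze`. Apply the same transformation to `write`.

Treating letters as 0–25, the rule is x ↦ 23x + 24 (mod 26).
For write: w(22)→23·22+24≡10=k; r(17)→23·17+24≡25=z; i(8)→23·8+24≡0=a; t(19)→23·19+24≡19=t; e(4)→23·4+24≡12=m (all mod 26).

kzatm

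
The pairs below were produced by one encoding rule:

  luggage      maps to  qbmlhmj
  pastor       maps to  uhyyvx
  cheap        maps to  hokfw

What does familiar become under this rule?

Shifts by position in luggage: pos 0: l→q (+5), pos 1: u→b (+7), pos 2: g→m (+6), pos 3: g→l (+5), pos 4: a→h (+7), pos 5: g→m (+6) — repeating every 3. A repeating key of period 3 is used — shifts +5, +7, +6 over and over.
For familiar: f+5=k, a+7=h, m+6=s, i+5=n, l+7=s, i+6=o, a+5=f, r+7=y.

khsnsofy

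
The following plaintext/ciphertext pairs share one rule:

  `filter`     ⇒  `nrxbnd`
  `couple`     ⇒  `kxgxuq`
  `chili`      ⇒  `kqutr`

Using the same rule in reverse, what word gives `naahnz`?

frozen

Shifts by position in filter: pos 0: f→n (+8), pos 1: i→r (+9), pos 2: l→x (+12), pos 3: t→b (+8), pos 4: e→n (+9), pos 5: r→d (+12) — repeating every 3. The shifts repeat in a cycle of length 3: positions 0,1,… shift by +8, +9, +12, then the pattern repeats.
Reversing it on naahnz: n−8=f, a−9=r, a−12=o, h−8=z, n−9=e, z−12=n.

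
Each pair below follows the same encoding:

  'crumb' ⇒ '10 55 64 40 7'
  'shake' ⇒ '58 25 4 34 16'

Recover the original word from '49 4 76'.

pay

c(#3)→10 and r(#18)→55: differences scale by 3, so n = 3·pos + 1. The formula is n = 3×(alphabet index, a=1) + 1.
Reversing it on 49 4 76: 49→(49−1)÷3=16=p, 4→(4−1)÷3=1=a, 76→(76−1)÷3=25=y.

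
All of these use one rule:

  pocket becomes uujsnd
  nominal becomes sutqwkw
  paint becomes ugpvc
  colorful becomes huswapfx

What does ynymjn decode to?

thread

In pocket: p→u is +5, o→u is +6, c→j is +7, k→s is +8 — the shift increases by 1 each position. Each letter shifts forward by (position + 5), i.e. 5, 6, 7, … — the shift grows by one for each successive letter.
Reversing it on ynymjn: y−5=t, n−6=h, y−7=r, m−8=e, j−9=a, n−10=d.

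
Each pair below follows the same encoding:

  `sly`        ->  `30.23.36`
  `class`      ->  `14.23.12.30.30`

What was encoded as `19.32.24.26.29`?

humor

s is letter #19 and maps to 30: an offset of 11. Each letter is replaced by its alphabet position (a=1..z=26) + 11.
Decoding 19.32.24.26.29: 19→(19−11)÷1=8=h, 32→(32−11)÷1=21=u, 24→(24−11)÷1=13=m, 26→(26−11)÷1=15=o, 29→(29−11)÷1=18=r.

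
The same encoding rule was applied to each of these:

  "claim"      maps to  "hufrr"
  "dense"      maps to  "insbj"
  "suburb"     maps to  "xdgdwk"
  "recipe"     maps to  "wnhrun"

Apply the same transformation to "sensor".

Shifts by position in claim: pos 0: c→h (+5), pos 1: l→u (+9), pos 2: a→f (+5), pos 3: i→r (+9) — repeating every 2. The shifts repeat in a cycle of length 2: positions 0,1,… shift by +5, +9, then the pattern repeats.
For sensor: s+5=x, e+9=n, n+5=s, s+9=b, o+5=t, r+9=a.

xnsbta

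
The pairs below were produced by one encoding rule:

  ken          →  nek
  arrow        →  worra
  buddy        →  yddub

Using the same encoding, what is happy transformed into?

The output letters match the input read backwards: ken reversed is nek. The word is simply reversed.
On happy: reverse → yppah.

yppah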